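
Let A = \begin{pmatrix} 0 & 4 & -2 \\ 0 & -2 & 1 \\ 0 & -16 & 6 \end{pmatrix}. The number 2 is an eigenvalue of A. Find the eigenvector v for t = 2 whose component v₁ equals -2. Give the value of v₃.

A − 2I = [[-2, 4, -2], [0, -4, 1], [0, -16, 4]].
Solving (A − 2I)v = 0 gives the eigenspace spanned by (-2, 1, 4).
With v₁ = -2, v = (-2, 1, 4), so v₃ = 4.

4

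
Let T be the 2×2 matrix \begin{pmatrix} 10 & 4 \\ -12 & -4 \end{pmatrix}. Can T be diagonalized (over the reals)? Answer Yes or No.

Yes

Characteristic polynomial: p(μ) = μ^2 - 6μ + 8 = (μ - 4)(μ - 2).
All 2 eigenvalues are distinct, so T is diagonalizable.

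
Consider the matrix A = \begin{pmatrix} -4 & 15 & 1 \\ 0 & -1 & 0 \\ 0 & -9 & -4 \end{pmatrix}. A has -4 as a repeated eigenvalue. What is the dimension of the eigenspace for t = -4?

1

A + 4I = [[0, 15, 1], [0, 3, 0], [0, -9, 0]].
This matrix has rank 2, so its null space has dimension 3 − 2 = 1.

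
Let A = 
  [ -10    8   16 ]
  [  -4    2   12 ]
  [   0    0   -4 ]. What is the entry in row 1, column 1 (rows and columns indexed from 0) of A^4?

-1264

Characteristic polynomial: λ^3 + 12λ^2 + 44λ + 48 = (λ + 2)(λ + 4)(λ + 6), so the eigenvalues are -6, -4, -2.
λ=-6: eigenvector (2, 1, 0).
λ=-4: eigenvector (0, -2, 1).
λ=-2: eigenvector (1, 1, 0).
P = [[2, 0, 1], [1, -2, 1], [0, 1, 0]], D = diag(-6, -4, -2), P⁻¹ = [[1, -1, -2], [0, 0, 1], [-1, 2, 4]].
A⁴ = P·diag(1296, 256, 16)·P⁻¹ = [[2576, -2560, -5120], [1280, -1264, -3040], [0, 0, 256]].
The requested entry is -1264.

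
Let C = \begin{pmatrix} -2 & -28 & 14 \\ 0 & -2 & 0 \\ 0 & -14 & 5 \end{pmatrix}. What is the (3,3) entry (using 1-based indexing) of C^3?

Characteristic polynomial: s^3 - s^2 - 16s - 20 = (s - 5)(s + 2)^2, so the eigenvalues are -2, -2, 5.
s=-2: eigenvector (1, 0, 0).
s=-2: eigenvector (0, 1, 2).
s=5: eigenvector (2, 0, 1).
P = [[1, 0, 2], [0, 1, 0], [0, 2, 1]], D = diag(-2, -2, 5), P⁻¹ = [[1, 4, -2], [0, 1, 0], [0, -2, 1]].
C³ = P·diag(-8, -8, 125)·P⁻¹ = [[-8, -532, 266], [0, -8, 0], [0, -266, 125]].
The requested entry is 125.

125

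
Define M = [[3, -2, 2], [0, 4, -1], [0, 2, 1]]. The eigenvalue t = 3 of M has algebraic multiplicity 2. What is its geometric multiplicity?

2

M − 3I = [[0, -2, 2], [0, 1, -1], [0, 2, -2]].
This matrix has rank 1, so its null space has dimension 3 − 1 = 2.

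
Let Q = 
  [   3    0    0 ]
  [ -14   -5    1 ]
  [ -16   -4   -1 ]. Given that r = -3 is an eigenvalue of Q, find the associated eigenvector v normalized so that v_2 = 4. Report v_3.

Q + 3I = [[6, 0, 0], [-14, -2, 1], [-16, -4, 2]].
Solving (Q + 3I)v = 0 gives the eigenspace spanned by (0, 4, 8).
With v_2 = 4, v = (0, 4, 8), so v_3 = 8.

8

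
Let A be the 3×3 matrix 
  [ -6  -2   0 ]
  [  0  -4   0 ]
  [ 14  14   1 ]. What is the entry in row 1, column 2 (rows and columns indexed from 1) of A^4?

1040

Characteristic polynomial: r^3 + 9r^2 + 14r - 24 = (r - 1)(r + 4)(r + 6), so the eigenvalues are -6, -4, 1.
r=-6: eigenvector (1, 0, -2).
r=-4: eigenvector (-1, 1, 0).
r=1: eigenvector (0, 0, 1).
P = [[1, -1, 0], [0, 1, 0], [-2, 0, 1]], D = diag(-6, -4, 1), P⁻¹ = [[1, 1, 0], [0, 1, 0], [2, 2, 1]].
A⁴ = P·diag(1296, 256, 1)·P⁻¹ = [[1296, 1040, 0], [0, 256, 0], [-2590, -2590, 1]].
The requested entry is 1040.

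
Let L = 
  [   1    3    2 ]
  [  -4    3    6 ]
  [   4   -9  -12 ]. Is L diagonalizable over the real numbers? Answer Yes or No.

Characteristic polynomial: p(s) = s^3 + 8s^2 + 13s + 6 = (s + 1)^2(s + 6).
s = -1 has algebraic multiplicity 2; rank(L + 1I) = 2, so geometric multiplicity = 1.
Geometric multiplicity < algebraic multiplicity, so L is not diagonalizable.

No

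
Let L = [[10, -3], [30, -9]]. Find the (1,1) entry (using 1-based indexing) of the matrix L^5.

10

Characteristic polynomial: t^2 - t = t(t - 1), so the eigenvalues are 0, 1.
t=1: eigenvector (1, 3).
t=0: eigenvector (3, 10).
P = [[1, 3], [3, 10]], D = diag(1, 0), P⁻¹ = [[10, -3], [-3, 1]].
L⁵ = P·diag(1, 0)·P⁻¹ = [[10, -3], [30, -9]].
The requested entry is 10.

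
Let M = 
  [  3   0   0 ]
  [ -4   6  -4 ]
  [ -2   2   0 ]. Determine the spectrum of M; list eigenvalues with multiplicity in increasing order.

2, 3, 4

Characteristic polynomial: p(μ) = μ^3 - 9μ^2 + 26μ - 24 = (μ - 4)(μ - 3)(μ - 2).
Roots (with multiplicity): 2, 3, 4.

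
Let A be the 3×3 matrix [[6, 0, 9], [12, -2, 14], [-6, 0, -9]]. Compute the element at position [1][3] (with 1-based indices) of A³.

Characteristic polynomial: μ^3 + 5μ^2 + 6μ = μ(μ + 2)(μ + 3), so the eigenvalues are -3, -2, 0.
μ=0: eigenvector (3, 4, -2).
μ=-3: eigenvector (-1, -2, 1).
μ=-2: eigenvector (0, 1, 0).
P = [[3, -1, 0], [4, -2, 1], [-2, 1, 0]], D = diag(0, -3, -2), P⁻¹ = [[1, 0, 1], [2, 0, 3], [0, 1, 2]].
A³ = P·diag(0, -27, -8)·P⁻¹ = [[54, 0, 81], [108, -8, 146], [-54, 0, -81]].
The requested entry is 81.

81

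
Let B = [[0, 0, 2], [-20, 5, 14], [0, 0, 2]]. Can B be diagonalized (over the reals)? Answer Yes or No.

Characteristic polynomial: p(s) = s^3 - 7s^2 + 10s = s(s - 5)(s - 2).
All 3 eigenvalues are distinct, so B is diagonalizable.

Yes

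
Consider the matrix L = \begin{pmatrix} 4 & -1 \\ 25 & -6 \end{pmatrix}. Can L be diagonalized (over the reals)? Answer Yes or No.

No

Characteristic polynomial: p(λ) = λ^2 + 2λ + 1 = (λ + 1)^2.
λ = -1 has algebraic multiplicity 2; rank(L + 1I) = 1, so geometric multiplicity = 1.
Geometric multiplicity < algebraic multiplicity, so L is not diagonalizable.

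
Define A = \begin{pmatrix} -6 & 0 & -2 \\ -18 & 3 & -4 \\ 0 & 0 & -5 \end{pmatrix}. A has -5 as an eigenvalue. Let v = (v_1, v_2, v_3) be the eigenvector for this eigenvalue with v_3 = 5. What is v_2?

-20

A + 5I = [[-1, 0, -2], [-18, 8, -4], [0, 0, 0]].
Solving (A + 5I)v = 0 gives the eigenspace spanned by (-10, -20, 5).
With v_3 = 5, v = (-10, -20, 5), so v_2 = -20.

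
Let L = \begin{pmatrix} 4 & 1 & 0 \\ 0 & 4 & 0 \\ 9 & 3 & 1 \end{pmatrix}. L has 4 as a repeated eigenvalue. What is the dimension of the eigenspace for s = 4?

1

L − 4I = [[0, 1, 0], [0, 0, 0], [9, 3, -3]].
This matrix has rank 2, so its null space has dimension 3 − 2 = 1.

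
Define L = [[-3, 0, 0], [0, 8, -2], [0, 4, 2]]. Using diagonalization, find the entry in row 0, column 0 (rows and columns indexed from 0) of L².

9

Characteristic polynomial: r^3 - 7r^2 - 6r + 72 = (r - 6)(r - 4)(r + 3), so the eigenvalues are -3, 4, 6.
r=4: eigenvector (0, -1, -2).
r=-3: eigenvector (1, 0, 0).
r=6: eigenvector (0, 1, 1).
P = [[0, 1, 0], [-1, 0, 1], [-2, 0, 1]], D = diag(4, -3, 6), P⁻¹ = [[0, 1, -1], [1, 0, 0], [0, 2, -1]].
L² = P·diag(16, 9, 36)·P⁻¹ = [[9, 0, 0], [0, 56, -20], [0, 40, -4]].
The requested entry is 9.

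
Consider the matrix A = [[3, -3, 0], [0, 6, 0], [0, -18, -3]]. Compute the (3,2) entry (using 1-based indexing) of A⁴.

-2430

Characteristic polynomial: μ^3 - 6μ^2 - 9μ + 54 = (μ - 6)(μ - 3)(μ + 3), so the eigenvalues are -3, 3, 6.
μ=3: eigenvector (1, 0, 0).
μ=-3: eigenvector (0, 0, 1).
μ=6: eigenvector (-1, 1, -2).
P = [[1, 0, -1], [0, 0, 1], [0, 1, -2]], D = diag(3, -3, 6), P⁻¹ = [[1, 1, 0], [0, 2, 1], [0, 1, 0]].
A⁴ = P·diag(81, 81, 1296)·P⁻¹ = [[81, -1215, 0], [0, 1296, 0], [0, -2430, 81]].
The requested entry is -2430.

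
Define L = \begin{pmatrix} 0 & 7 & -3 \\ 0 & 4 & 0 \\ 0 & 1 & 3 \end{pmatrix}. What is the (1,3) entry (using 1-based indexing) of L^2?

Characteristic polynomial: r^3 - 7r^2 + 12r = r(r - 4)(r - 3), so the eigenvalues are 0, 3, 4.
r=4: eigenvector (1, 1, 1).
r=0: eigenvector (1, 0, 0).
r=3: eigenvector (-1, 0, 1).
P = [[1, 1, -1], [1, 0, 0], [1, 0, 1]], D = diag(4, 0, 3), P⁻¹ = [[0, 1, 0], [1, -2, 1], [0, -1, 1]].
L² = P·diag(16, 0, 9)·P⁻¹ = [[0, 25, -9], [0, 16, 0], [0, 7, 9]].
The requested entry is -9.

-9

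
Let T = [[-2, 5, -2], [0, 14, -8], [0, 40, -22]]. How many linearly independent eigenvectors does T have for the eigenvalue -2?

T + 2I = [[0, 5, -2], [0, 16, -8], [0, 40, -20]].
This matrix has rank 2, so its null space has dimension 3 − 2 = 1.

1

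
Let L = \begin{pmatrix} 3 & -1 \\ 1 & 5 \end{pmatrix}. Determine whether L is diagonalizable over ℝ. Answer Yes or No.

Characteristic polynomial: p(λ) = λ^2 - 8λ + 16 = (λ - 4)^2.
λ = 4 has algebraic multiplicity 2; rank(L − 4I) = 1, so geometric multiplicity = 1.
Geometric multiplicity < algebraic multiplicity, so L is not diagonalizable.

No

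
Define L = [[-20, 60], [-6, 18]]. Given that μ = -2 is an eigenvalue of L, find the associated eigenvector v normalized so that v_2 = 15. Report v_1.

L + 2I = [[-18, 60], [-6, 20]].
Solving (L + 2I)v = 0 gives the eigenspace spanned by (50, 15).
With v_2 = 15, v = (50, 15), so v_1 = 50.

50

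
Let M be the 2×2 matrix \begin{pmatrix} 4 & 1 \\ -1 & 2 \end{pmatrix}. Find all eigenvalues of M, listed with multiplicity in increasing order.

3, 3

Characteristic polynomial: p(t) = t^2 - 6t + 9 = (t - 3)^2.
Roots (with multiplicity): 3, 3.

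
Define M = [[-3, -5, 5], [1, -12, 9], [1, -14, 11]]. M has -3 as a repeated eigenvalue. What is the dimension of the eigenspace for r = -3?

1

M + 3I = [[0, -5, 5], [1, -9, 9], [1, -14, 14]].
This matrix has rank 2, so its null space has dimension 3 − 2 = 1.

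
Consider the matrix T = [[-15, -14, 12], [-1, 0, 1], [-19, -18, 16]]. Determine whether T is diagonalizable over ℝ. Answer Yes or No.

No

Characteristic polynomial: p(r) = r^3 - r^2 - 8r + 12 = (r - 2)^2(r + 3).
r = 2 has algebraic multiplicity 2; rank(T − 2I) = 2, so geometric multiplicity = 1.
Geometric multiplicity < algebraic multiplicity, so T is not diagonalizable.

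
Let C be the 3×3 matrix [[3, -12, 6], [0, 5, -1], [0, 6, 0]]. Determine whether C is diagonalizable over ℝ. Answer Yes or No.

Characteristic polynomial: p(μ) = μ^3 - 8μ^2 + 21μ - 18 = (μ - 3)^2(μ - 2).
μ = 3 has algebraic multiplicity 2; rank(C − 3I) = 1, so geometric multiplicity = 2.
Every eigenvalue has geometric = algebraic multiplicity, so C is diagonalizable.

Yes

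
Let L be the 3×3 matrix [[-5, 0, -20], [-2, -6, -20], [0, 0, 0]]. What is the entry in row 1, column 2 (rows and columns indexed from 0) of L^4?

7960

Characteristic polynomial: λ^3 + 11λ^2 + 30λ = λ(λ + 5)(λ + 6), so the eigenvalues are -6, -5, 0.
λ=-5: eigenvector (1, -2, 0).
λ=-6: eigenvector (0, 1, 0).
λ=0: eigenvector (-4, -2, 1).
P = [[1, 0, -4], [-2, 1, -2], [0, 0, 1]], D = diag(-5, -6, 0), P⁻¹ = [[1, 0, 4], [2, 1, 10], [0, 0, 1]].
L⁴ = P·diag(625, 1296, 0)·P⁻¹ = [[625, 0, 2500], [1342, 1296, 7960], [0, 0, 0]].
The requested entry is 7960.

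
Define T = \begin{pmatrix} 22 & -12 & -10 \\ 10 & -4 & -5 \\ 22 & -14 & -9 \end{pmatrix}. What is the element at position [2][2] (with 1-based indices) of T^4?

-1294

Characteristic polynomial: λ^3 - 9λ^2 + 20λ - 12 = (λ - 6)(λ - 2)(λ - 1), so the eigenvalues are 1, 2, 6.
λ=1: eigenvector (-2, -1, -3).
λ=6: eigenvector (-2, -1, -2).
λ=2: eigenvector (1, 0, 2).
P = [[-2, -2, 1], [-1, -1, 0], [-3, -2, 2]], D = diag(1, 6, 2), P⁻¹ = [[2, -2, -1], [-2, 1, 1], [1, -2, 0]].
T⁴ = P·diag(1, 1296, 16)·P⁻¹ = [[5196, -2620, -2590], [2590, -1294, -1295], [5210, -2650, -2589]].
The requested entry is -1294.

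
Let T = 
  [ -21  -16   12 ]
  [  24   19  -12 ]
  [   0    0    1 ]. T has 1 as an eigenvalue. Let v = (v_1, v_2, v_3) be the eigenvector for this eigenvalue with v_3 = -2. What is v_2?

4

T − 1I = [[-22, -16, 12], [24, 18, -12], [0, 0, 0]].
Solving (T − 1I)v = 0 gives the eigenspace spanned by (-4, 4, -2).
With v_3 = -2, v = (-4, 4, -2), so v_2 = 4.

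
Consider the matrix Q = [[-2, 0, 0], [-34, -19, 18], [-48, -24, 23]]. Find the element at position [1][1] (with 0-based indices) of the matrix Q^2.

Characteristic polynomial: r^3 - 2r^2 - 13r - 10 = (r - 5)(r + 1)(r + 2), so the eigenvalues are -2, -1, 5.
r=-1: eigenvector (0, 1, 1).
r=5: eigenvector (0, -3, -4).
r=-2: eigenvector (1, -2, 0).
P = [[0, 0, 1], [1, -3, -2], [1, -4, 0]], D = diag(-1, 5, -2), P⁻¹ = [[8, 4, -3], [2, 1, -1], [1, 0, 0]].
Q² = P·diag(1, 25, 4)·P⁻¹ = [[4, 0, 0], [-150, -71, 72], [-192, -96, 97]].
The requested entry is -71.

-71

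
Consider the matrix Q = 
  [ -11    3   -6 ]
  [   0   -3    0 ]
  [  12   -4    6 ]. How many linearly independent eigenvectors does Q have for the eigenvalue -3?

Q + 3I = [[-8, 3, -6], [0, 0, 0], [12, -4, 9]].
This matrix has rank 2, so its null space has dimension 3 − 2 = 1.

1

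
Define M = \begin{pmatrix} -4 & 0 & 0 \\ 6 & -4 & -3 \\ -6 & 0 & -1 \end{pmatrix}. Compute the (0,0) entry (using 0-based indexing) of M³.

Characteristic polynomial: λ^3 + 9λ^2 + 24λ + 16 = (λ + 1)(λ + 4)^2, so the eigenvalues are -4, -4, -1.
λ=-4: eigenvector (1, 2, 2).
λ=-4: eigenvector (0, 1, 0).
λ=-1: eigenvector (0, -1, 1).
P = [[1, 0, 0], [2, 1, -1], [2, 0, 1]], D = diag(-4, -4, -1), P⁻¹ = [[1, 0, 0], [-4, 1, 1], [-2, 0, 1]].
M³ = P·diag(-64, -64, -1)·P⁻¹ = [[-64, 0, 0], [126, -64, -63], [-126, 0, -1]].
The requested entry is -64.

-64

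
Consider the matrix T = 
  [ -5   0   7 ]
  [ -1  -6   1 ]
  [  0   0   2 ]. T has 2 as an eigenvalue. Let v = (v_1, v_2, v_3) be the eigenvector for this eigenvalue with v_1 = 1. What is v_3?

T − 2I = [[-7, 0, 7], [-1, -8, 1], [0, 0, 0]].
Solving (T − 2I)v = 0 gives the eigenspace spanned by (1, 0, 1).
With v_1 = 1, v = (1, 0, 1), so v_3 = 1.

1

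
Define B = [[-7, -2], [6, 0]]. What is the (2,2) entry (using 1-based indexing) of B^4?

-444

Characteristic polynomial: r^2 + 7r + 12 = (r + 3)(r + 4), so the eigenvalues are -4, -3.
r=-3: eigenvector (1, -2).
r=-4: eigenvector (2, -3).
P = [[1, 2], [-2, -3]], D = diag(-3, -4), P⁻¹ = [[-3, -2], [2, 1]].
B⁴ = P·diag(81, 256)·P⁻¹ = [[781, 350], [-1050, -444]].
The requested entry is -444.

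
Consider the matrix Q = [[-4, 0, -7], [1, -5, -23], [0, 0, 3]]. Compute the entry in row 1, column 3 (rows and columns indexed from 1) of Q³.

Characteristic polynomial: μ^3 + 6μ^2 - 7μ - 60 = (μ - 3)(μ + 4)(μ + 5), so the eigenvalues are -5, -4, 3.
μ=-4: eigenvector (1, 1, 0).
μ=-5: eigenvector (0, 1, 0).
μ=3: eigenvector (-1, -3, 1).
P = [[1, 0, -1], [1, 1, -3], [0, 0, 1]], D = diag(-4, -5, 3), P⁻¹ = [[1, 0, 1], [-1, 1, 2], [0, 0, 1]].
Q³ = P·diag(-64, -125, 27)·P⁻¹ = [[-64, 0, -91], [61, -125, -395], [0, 0, 27]].
The requested entry is -91.

-91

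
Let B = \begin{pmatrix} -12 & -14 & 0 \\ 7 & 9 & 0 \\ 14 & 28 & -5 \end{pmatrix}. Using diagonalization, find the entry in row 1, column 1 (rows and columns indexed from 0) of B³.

Characteristic polynomial: t^3 + 8t^2 + 5t - 50 = (t - 2)(t + 5)^2, so the eigenvalues are -5, -5, 2.
t=2: eigenvector (1, -1, -2).
t=-5: eigenvector (0, 0, 1).
t=-5: eigenvector (2, -1, -2).
P = [[1, 0, 2], [-1, 0, -1], [-2, 1, -2]], D = diag(2, -5, -5), P⁻¹ = [[-1, -2, 0], [0, -2, 1], [1, 1, 0]].
B³ = P·diag(8, -125, -125)·P⁻¹ = [[-258, -266, 0], [133, 141, 0], [266, 532, -125]].
The requested entry is 141.

141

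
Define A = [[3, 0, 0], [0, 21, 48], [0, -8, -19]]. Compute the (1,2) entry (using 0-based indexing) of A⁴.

Characteristic polynomial: r^3 - 5r^2 - 9r + 45 = (r - 5)(r - 3)(r + 3), so the eigenvalues are -3, 3, 5.
r=-3: eigenvector (0, -2, 1).
r=3: eigenvector (1, 0, 0).
r=5: eigenvector (0, -3, 1).
P = [[0, 1, 0], [-2, 0, -3], [1, 0, 1]], D = diag(-3, 3, 5), P⁻¹ = [[0, 1, 3], [1, 0, 0], [0, -1, -2]].
A⁴ = P·diag(81, 81, 625)·P⁻¹ = [[81, 0, 0], [0, 1713, 3264], [0, -544, -1007]].
The requested entry is 3264.

3264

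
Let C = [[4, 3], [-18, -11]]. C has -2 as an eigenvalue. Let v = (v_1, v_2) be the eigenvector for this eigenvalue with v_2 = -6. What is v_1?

3

C + 2I = [[6, 3], [-18, -9]].
Solving (C + 2I)v = 0 gives the eigenspace spanned by (3, -6).
With v_2 = -6, v = (3, -6), so v_1 = 3.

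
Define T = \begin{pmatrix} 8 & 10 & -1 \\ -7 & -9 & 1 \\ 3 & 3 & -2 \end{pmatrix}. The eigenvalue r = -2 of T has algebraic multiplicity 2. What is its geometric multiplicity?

1

T + 2I = [[10, 10, -1], [-7, -7, 1], [3, 3, 0]].
This matrix has rank 2, so its null space has dimension 3 − 2 = 1.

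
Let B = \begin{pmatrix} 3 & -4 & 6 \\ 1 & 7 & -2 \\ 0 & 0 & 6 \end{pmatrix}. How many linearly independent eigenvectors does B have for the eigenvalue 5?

B − 5I = [[-2, -4, 6], [1, 2, -2], [0, 0, 1]].
This matrix has rank 2, so its null space has dimension 3 − 2 = 1.

1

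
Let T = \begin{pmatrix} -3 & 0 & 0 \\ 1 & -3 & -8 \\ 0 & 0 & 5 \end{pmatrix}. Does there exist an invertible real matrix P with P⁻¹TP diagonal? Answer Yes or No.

Characteristic polynomial: p(r) = r^3 + r^2 - 21r - 45 = (r - 5)(r + 3)^2.
r = -3 has algebraic multiplicity 2; rank(T + 3I) = 2, so geometric multiplicity = 1.
Geometric multiplicity < algebraic multiplicity, so T is not diagonalizable.

No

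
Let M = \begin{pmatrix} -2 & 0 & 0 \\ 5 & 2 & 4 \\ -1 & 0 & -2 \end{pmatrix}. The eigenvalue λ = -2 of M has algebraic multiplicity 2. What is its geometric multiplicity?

1

M + 2I = [[0, 0, 0], [5, 4, 4], [-1, 0, 0]].
This matrix has rank 2, so its null space has dimension 3 − 2 = 1.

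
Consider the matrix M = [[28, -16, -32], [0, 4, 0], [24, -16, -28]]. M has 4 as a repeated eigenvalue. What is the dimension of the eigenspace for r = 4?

2

M − 4I = [[24, -16, -32], [0, 0, 0], [24, -16, -32]].
This matrix has rank 1, so its null space has dimension 3 − 1 = 2.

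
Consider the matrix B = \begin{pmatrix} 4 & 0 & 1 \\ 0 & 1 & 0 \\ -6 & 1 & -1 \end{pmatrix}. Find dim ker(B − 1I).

1

B − 1I = [[3, 0, 1], [0, 0, 0], [-6, 1, -2]].
This matrix has rank 2, so its null space has dimension 3 − 2 = 1.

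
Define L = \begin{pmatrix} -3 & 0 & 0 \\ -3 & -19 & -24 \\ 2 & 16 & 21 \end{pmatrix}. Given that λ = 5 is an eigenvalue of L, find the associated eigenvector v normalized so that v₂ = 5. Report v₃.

-5

L − 5I = [[-8, 0, 0], [-3, -24, -24], [2, 16, 16]].
Solving (L − 5I)v = 0 gives the eigenspace spanned by (0, 5, -5).
With v₂ = 5, v = (0, 5, -5), so v₃ = -5.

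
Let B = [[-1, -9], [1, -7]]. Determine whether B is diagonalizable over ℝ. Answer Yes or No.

Characteristic polynomial: p(μ) = μ^2 + 8μ + 16 = (μ + 4)^2.
μ = -4 has algebraic multiplicity 2; rank(B + 4I) = 1, so geometric multiplicity = 1.
Geometric multiplicity < algebraic multiplicity, so B is not diagonalizable.

No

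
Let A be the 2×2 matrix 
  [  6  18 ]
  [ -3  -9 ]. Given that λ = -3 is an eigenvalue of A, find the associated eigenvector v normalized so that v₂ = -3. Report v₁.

A + 3I = [[9, 18], [-3, -6]].
Solving (A + 3I)v = 0 gives the eigenspace spanned by (6, -3).
With v₂ = -3, v = (6, -3), so v₁ = 6.

6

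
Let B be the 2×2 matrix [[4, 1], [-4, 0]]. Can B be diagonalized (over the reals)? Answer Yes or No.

Characteristic polynomial: p(t) = t^2 - 4t + 4 = (t - 2)^2.
t = 2 has algebraic multiplicity 2; rank(B − 2I) = 1, so geometric multiplicity = 1.
Geometric multiplicity < algebraic multiplicity, so B is not diagonalizable.

No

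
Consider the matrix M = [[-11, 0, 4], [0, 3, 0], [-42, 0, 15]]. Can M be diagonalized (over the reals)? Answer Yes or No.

Characteristic polynomial: p(λ) = λ^3 - 7λ^2 + 15λ - 9 = (λ - 3)^2(λ - 1).
λ = 3 has algebraic multiplicity 2; rank(M − 3I) = 1, so geometric multiplicity = 2.
Every eigenvalue has geometric = algebraic multiplicity, so M is diagonalizable.

Yes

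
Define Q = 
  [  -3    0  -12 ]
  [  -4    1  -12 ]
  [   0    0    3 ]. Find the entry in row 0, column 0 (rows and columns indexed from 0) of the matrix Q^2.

9

Characteristic polynomial: s^3 - s^2 - 9s + 9 = (s - 3)(s - 1)(s + 3), so the eigenvalues are -3, 1, 3.
s=-3: eigenvector (1, 1, 0).
s=1: eigenvector (0, 1, 0).
s=3: eigenvector (-2, -2, 1).
P = [[1, 0, -2], [1, 1, -2], [0, 0, 1]], D = diag(-3, 1, 3), P⁻¹ = [[1, 0, 2], [-1, 1, 0], [0, 0, 1]].
Q² = P·diag(9, 1, 9)·P⁻¹ = [[9, 0, 0], [8, 1, 0], [0, 0, 9]].
The requested entry is 9.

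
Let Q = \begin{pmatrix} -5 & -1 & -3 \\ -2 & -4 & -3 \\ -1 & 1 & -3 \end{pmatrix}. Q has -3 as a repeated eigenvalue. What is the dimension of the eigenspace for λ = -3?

Q + 3I = [[-2, -1, -3], [-2, -1, -3], [-1, 1, 0]].
This matrix has rank 2, so its null space has dimension 3 − 2 = 1.

1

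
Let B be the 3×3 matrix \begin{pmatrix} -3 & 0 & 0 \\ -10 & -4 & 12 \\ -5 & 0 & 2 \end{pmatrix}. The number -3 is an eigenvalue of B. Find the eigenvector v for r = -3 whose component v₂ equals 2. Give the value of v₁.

1

B + 3I = [[0, 0, 0], [-10, -1, 12], [-5, 0, 5]].
Solving (B + 3I)v = 0 gives the eigenspace spanned by (1, 2, 1).
With v₂ = 2, v = (1, 2, 1), so v₁ = 1.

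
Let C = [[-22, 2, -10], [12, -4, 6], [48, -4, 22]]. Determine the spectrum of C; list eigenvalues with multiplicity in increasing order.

Characteristic polynomial: p(t) = t^3 + 4t^2 - 4t - 16 = (t - 2)(t + 2)(t + 4).
Roots (with multiplicity): -4, -2, 2.

-4, -2, 2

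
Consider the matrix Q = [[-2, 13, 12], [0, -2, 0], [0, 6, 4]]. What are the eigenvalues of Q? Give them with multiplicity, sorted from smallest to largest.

Characteristic polynomial: p(μ) = μ^3 - 12μ - 16 = (μ - 4)(μ + 2)^2.
Roots (with multiplicity): -2, -2, 4.

-2, -2, 4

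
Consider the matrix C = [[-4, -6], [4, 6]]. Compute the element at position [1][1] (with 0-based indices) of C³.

24

Characteristic polynomial: t^2 - 2t = t(t - 2), so the eigenvalues are 0, 2.
t=0: eigenvector (-3, 2).
t=2: eigenvector (1, -1).
P = [[-3, 1], [2, -1]], D = diag(0, 2), P⁻¹ = [[-1, -1], [-2, -3]].
C³ = P·diag(0, 8)·P⁻¹ = [[-16, -24], [16, 24]].
The requested entry is 24.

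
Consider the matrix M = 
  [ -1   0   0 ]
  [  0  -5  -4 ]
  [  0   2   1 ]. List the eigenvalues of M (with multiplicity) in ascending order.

-3, -1, -1

Characteristic polynomial: p(λ) = λ^3 + 5λ^2 + 7λ + 3 = (λ + 1)^2(λ + 3).
Roots (with multiplicity): -3, -1, -1.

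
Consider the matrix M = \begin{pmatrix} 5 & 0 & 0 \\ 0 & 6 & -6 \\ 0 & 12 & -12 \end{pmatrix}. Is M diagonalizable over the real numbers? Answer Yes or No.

Characteristic polynomial: p(μ) = μ^3 + μ^2 - 30μ = μ(μ - 5)(μ + 6).
All 3 eigenvalues are distinct, so M is diagonalizable.

Yes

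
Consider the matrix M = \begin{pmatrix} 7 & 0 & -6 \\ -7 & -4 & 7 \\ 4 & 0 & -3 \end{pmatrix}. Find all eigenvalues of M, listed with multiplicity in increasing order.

Characteristic polynomial: p(t) = t^3 - 13t + 12 = (t - 3)(t - 1)(t + 4).
Roots (with multiplicity): -4, 1, 3.

-4, 1, 3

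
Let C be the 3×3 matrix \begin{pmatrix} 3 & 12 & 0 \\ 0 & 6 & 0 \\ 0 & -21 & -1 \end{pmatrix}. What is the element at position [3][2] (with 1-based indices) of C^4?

Characteristic polynomial: λ^3 - 8λ^2 + 9λ + 18 = (λ - 6)(λ - 3)(λ + 1), so the eigenvalues are -1, 3, 6.
λ=3: eigenvector (1, 0, 0).
λ=6: eigenvector (4, 1, -3).
λ=-1: eigenvector (0, 0, 1).
P = [[1, 4, 0], [0, 1, 0], [0, -3, 1]], D = diag(3, 6, -1), P⁻¹ = [[1, -4, 0], [0, 1, 0], [0, 3, 1]].
C⁴ = P·diag(81, 1296, 1)·P⁻¹ = [[81, 4860, 0], [0, 1296, 0], [0, -3885, 1]].
The requested entry is -3885.

-3885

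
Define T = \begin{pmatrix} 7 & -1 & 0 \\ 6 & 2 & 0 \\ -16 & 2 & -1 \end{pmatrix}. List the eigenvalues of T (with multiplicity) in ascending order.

-1, 4, 5

Characteristic polynomial: p(s) = s^3 - 8s^2 + 11s + 20 = (s - 5)(s - 4)(s + 1).
Roots (with multiplicity): -1, 4, 5.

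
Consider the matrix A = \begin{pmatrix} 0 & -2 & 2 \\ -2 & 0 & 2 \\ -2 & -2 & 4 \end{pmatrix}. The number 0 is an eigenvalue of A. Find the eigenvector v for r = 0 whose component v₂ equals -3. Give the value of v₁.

-3

A = [[0, -2, 2], [-2, 0, 2], [-2, -2, 4]].
Solving (A)v = 0 gives the eigenspace spanned by (-3, -3, -3).
With v₂ = -3, v = (-3, -3, -3), so v₁ = -3.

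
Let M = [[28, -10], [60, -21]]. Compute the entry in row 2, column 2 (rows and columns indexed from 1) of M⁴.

-4119

Characteristic polynomial: μ^2 - 7μ + 12 = (μ - 4)(μ - 3), so the eigenvalues are 3, 4.
μ=3: eigenvector (2, 5).
μ=4: eigenvector (5, 12).
P = [[2, 5], [5, 12]], D = diag(3, 4), P⁻¹ = [[-12, 5], [5, -2]].
M⁴ = P·diag(81, 256)·P⁻¹ = [[4456, -1750], [10500, -4119]].
The requested entry is -4119.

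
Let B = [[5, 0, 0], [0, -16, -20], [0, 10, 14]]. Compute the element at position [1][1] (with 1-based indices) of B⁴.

625

Characteristic polynomial: μ^3 - 3μ^2 - 34μ + 120 = (μ - 5)(μ - 4)(μ + 6), so the eigenvalues are -6, 4, 5.
μ=5: eigenvector (1, 0, 0).
μ=4: eigenvector (0, 1, -1).
μ=-6: eigenvector (0, 2, -1).
P = [[1, 0, 0], [0, 1, 2], [0, -1, -1]], D = diag(5, 4, -6), P⁻¹ = [[1, 0, 0], [0, -1, -2], [0, 1, 1]].
B⁴ = P·diag(625, 256, 1296)·P⁻¹ = [[625, 0, 0], [0, 2336, 2080], [0, -1040, -784]].
The requested entry is 625.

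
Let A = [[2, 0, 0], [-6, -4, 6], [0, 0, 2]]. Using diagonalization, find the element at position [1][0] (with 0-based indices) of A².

Characteristic polynomial: s^3 - 12s + 16 = (s - 2)^2(s + 4), so the eigenvalues are -4, 2, 2.
s=2: eigenvector (1, -1, 0).
s=-4: eigenvector (0, 1, 0).
s=2: eigenvector (-1, 2, 1).
P = [[1, 0, -1], [-1, 1, 2], [0, 0, 1]], D = diag(2, -4, 2), P⁻¹ = [[1, 0, 1], [1, 1, -1], [0, 0, 1]].
A² = P·diag(4, 16, 4)·P⁻¹ = [[4, 0, 0], [12, 16, -12], [0, 0, 4]].
The requested entry is 12.

12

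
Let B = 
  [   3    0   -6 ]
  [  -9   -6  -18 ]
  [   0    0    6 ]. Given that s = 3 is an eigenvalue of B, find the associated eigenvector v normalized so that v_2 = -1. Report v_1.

B − 3I = [[0, 0, -6], [-9, -9, -18], [0, 0, 3]].
Solving (B − 3I)v = 0 gives the eigenspace spanned by (1, -1, 0).
With v_2 = -1, v = (1, -1, 0), so v_1 = 1.

1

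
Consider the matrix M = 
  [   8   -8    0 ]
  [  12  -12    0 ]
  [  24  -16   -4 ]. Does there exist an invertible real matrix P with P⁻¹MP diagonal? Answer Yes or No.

Yes

Characteristic polynomial: p(λ) = λ^3 + 8λ^2 + 16λ = λ(λ + 4)^2.
λ = -4 has algebraic multiplicity 2; rank(M + 4I) = 1, so geometric multiplicity = 2.
Every eigenvalue has geometric = algebraic multiplicity, so M is diagonalizable.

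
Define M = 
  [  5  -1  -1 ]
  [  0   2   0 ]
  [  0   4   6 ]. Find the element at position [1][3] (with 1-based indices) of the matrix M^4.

-671

Characteristic polynomial: λ^3 - 13λ^2 + 52λ - 60 = (λ - 6)(λ - 5)(λ - 2), so the eigenvalues are 2, 5, 6.
λ=5: eigenvector (1, 0, 0).
λ=2: eigenvector (0, 1, -1).
λ=6: eigenvector (-1, 0, 1).
P = [[1, 0, -1], [0, 1, 0], [0, -1, 1]], D = diag(5, 2, 6), P⁻¹ = [[1, 1, 1], [0, 1, 0], [0, 1, 1]].
M⁴ = P·diag(625, 16, 1296)·P⁻¹ = [[625, -671, -671], [0, 16, 0], [0, 1280, 1296]].
The requested entry is -671.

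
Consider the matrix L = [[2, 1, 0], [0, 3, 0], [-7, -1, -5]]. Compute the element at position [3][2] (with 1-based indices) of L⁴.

Characteristic polynomial: μ^3 - 19μ + 30 = (μ - 3)(μ - 2)(μ + 5), so the eigenvalues are -5, 2, 3.
μ=3: eigenvector (1, 1, -1).
μ=2: eigenvector (1, 0, -1).
μ=-5: eigenvector (0, 0, 1).
P = [[1, 1, 0], [1, 0, 0], [-1, -1, 1]], D = diag(3, 2, -5), P⁻¹ = [[0, 1, 0], [1, -1, 0], [1, 0, 1]].
L⁴ = P·diag(81, 16, 625)·P⁻¹ = [[16, 65, 0], [0, 81, 0], [609, -65, 625]].
The requested entry is -65.

-65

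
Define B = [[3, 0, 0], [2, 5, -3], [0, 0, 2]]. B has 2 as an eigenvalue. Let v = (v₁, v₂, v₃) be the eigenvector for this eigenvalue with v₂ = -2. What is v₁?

0

B − 2I = [[1, 0, 0], [2, 3, -3], [0, 0, 0]].
Solving (B − 2I)v = 0 gives the eigenspace spanned by (0, -2, -2).
With v₂ = -2, v = (0, -2, -2), so v₁ = 0.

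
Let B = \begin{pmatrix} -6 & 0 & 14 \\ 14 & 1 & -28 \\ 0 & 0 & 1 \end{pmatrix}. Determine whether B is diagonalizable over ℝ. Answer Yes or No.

Characteristic polynomial: p(t) = t^3 + 4t^2 - 11t + 6 = (t - 1)^2(t + 6).
t = 1 has algebraic multiplicity 2; rank(B − 1I) = 1, so geometric multiplicity = 2.
Every eigenvalue has geometric = algebraic multiplicity, so B is diagonalizable.

Yes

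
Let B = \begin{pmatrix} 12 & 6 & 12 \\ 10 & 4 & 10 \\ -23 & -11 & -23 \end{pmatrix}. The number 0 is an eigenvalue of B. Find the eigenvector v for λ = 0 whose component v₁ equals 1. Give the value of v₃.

B = [[12, 6, 12], [10, 4, 10], [-23, -11, -23]].
Solving (B)v = 0 gives the eigenspace spanned by (1, 0, -1).
With v₁ = 1, v = (1, 0, -1), so v₃ = -1.

-1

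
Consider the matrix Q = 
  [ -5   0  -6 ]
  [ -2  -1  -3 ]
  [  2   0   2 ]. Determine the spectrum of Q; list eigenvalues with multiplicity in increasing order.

-2, -1, -1

Characteristic polynomial: p(λ) = λ^3 + 4λ^2 + 5λ + 2 = (λ + 1)^2(λ + 2).
Roots (with multiplicity): -2, -1, -1.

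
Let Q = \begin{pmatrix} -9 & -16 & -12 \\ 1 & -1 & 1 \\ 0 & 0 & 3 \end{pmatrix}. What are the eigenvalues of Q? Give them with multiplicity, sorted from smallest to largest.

Characteristic polynomial: p(λ) = λ^3 + 7λ^2 - 5λ - 75 = (λ - 3)(λ + 5)^2.
Roots (with multiplicity): -5, -5, 3.

-5, -5, 3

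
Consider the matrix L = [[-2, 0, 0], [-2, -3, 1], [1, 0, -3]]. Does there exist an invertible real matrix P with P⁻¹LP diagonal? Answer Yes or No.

No

Characteristic polynomial: p(μ) = μ^3 + 8μ^2 + 21μ + 18 = (μ + 2)(μ + 3)^2.
μ = -3 has algebraic multiplicity 2; rank(L + 3I) = 2, so geometric multiplicity = 1.
Geometric multiplicity < algebraic multiplicity, so L is not diagonalizable.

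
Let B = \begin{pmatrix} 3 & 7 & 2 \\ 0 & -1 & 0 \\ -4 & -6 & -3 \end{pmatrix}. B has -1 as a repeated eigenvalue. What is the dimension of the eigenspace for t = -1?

1

B + 1I = [[4, 7, 2], [0, 0, 0], [-4, -6, -2]].
This matrix has rank 2, so its null space has dimension 3 − 2 = 1.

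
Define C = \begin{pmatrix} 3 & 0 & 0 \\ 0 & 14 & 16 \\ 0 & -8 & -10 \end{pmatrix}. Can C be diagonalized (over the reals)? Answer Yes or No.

Yes

Characteristic polynomial: p(λ) = λ^3 - 7λ^2 + 36 = (λ - 6)(λ - 3)(λ + 2).
All 3 eigenvalues are distinct, so C is diagonalizable.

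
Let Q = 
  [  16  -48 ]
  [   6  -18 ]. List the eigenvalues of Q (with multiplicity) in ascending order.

-2, 0

Characteristic polynomial: p(λ) = λ^2 + 2λ = λ(λ + 2).
Roots (with multiplicity): -2, 0.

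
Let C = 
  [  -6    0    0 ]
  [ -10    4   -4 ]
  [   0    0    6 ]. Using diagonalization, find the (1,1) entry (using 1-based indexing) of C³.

-216

Characteristic polynomial: λ^3 - 4λ^2 - 36λ + 144 = (λ - 6)(λ - 4)(λ + 6), so the eigenvalues are -6, 4, 6.
λ=-6: eigenvector (1, 1, 0).
λ=4: eigenvector (0, 1, 0).
λ=6: eigenvector (0, -2, 1).
P = [[1, 0, 0], [1, 1, -2], [0, 0, 1]], D = diag(-6, 4, 6), P⁻¹ = [[1, 0, 0], [-1, 1, 2], [0, 0, 1]].
C³ = P·diag(-216, 64, 216)·P⁻¹ = [[-216, 0, 0], [-280, 64, -304], [0, 0, 216]].
The requested entry is -216.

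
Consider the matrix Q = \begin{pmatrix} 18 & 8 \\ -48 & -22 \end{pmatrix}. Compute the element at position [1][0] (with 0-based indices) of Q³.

-1344

Characteristic polynomial: r^2 + 4r - 12 = (r - 2)(r + 6), so the eigenvalues are -6, 2.
r=-6: eigenvector (1, -3).
r=2: eigenvector (1, -2).
P = [[1, 1], [-3, -2]], D = diag(-6, 2), P⁻¹ = [[-2, -1], [3, 1]].
Q³ = P·diag(-216, 8)·P⁻¹ = [[456, 224], [-1344, -664]].
The requested entry is -1344.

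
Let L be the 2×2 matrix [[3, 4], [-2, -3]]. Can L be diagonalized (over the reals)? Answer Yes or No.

Yes

Characteristic polynomial: p(r) = r^2 - 1 = (r - 1)(r + 1).
All 2 eigenvalues are distinct, so L is diagonalizable.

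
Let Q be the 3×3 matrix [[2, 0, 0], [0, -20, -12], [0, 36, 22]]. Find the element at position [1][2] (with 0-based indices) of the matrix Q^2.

Characteristic polynomial: μ^3 - 4μ^2 - 4μ + 16 = (μ - 4)(μ - 2)(μ + 2), so the eigenvalues are -2, 2, 4.
μ=2: eigenvector (1, 0, 0).
μ=4: eigenvector (0, 1, -2).
μ=-2: eigenvector (0, 2, -3).
P = [[1, 0, 0], [0, 1, 2], [0, -2, -3]], D = diag(2, 4, -2), P⁻¹ = [[1, 0, 0], [0, -3, -2], [0, 2, 1]].
Q² = P·diag(4, 16, 4)·P⁻¹ = [[4, 0, 0], [0, -32, -24], [0, 72, 52]].
The requested entry is -24.

-24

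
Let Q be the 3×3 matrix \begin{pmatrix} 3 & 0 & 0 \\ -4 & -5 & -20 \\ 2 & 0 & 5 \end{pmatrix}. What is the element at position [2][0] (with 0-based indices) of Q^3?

Characteristic polynomial: t^3 - 3t^2 - 25t + 75 = (t - 5)(t - 3)(t + 5), so the eigenvalues are -5, 3, 5.
t=-5: eigenvector (0, 1, 0).
t=3: eigenvector (1, 2, -1).
t=5: eigenvector (0, -2, 1).
P = [[0, 1, 0], [1, 2, -2], [0, -1, 1]], D = diag(-5, 3, 5), P⁻¹ = [[0, 1, 2], [1, 0, 0], [1, 0, 1]].
Q³ = P·diag(-125, 27, 125)·P⁻¹ = [[27, 0, 0], [-196, -125, -500], [98, 0, 125]].
The requested entry is 98.

98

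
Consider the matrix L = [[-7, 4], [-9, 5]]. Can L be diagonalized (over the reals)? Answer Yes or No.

Characteristic polynomial: p(r) = r^2 + 2r + 1 = (r + 1)^2.
r = -1 has algebraic multiplicity 2; rank(L + 1I) = 1, so geometric multiplicity = 1.
Geometric multiplicity < algebraic multiplicity, so L is not diagonalizable.

No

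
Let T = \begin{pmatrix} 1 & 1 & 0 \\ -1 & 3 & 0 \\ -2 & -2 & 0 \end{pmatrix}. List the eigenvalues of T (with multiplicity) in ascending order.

0, 2, 2

Characteristic polynomial: p(λ) = λ^3 - 4λ^2 + 4λ = λ(λ - 2)^2.
Roots (with multiplicity): 0, 2, 2.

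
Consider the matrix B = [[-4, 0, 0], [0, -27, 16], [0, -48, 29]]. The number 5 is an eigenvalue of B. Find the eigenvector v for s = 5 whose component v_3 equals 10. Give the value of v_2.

B − 5I = [[-9, 0, 0], [0, -32, 16], [0, -48, 24]].
Solving (B − 5I)v = 0 gives the eigenspace spanned by (0, 5, 10).
With v_3 = 10, v = (0, 5, 10), so v_2 = 5.

5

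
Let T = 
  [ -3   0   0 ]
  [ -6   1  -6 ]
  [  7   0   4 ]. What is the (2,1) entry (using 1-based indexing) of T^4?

Characteristic polynomial: μ^3 - 2μ^2 - 11μ + 12 = (μ - 4)(μ - 1)(μ + 3), so the eigenvalues are -3, 1, 4.
μ=-3: eigenvector (1, 0, -1).
μ=1: eigenvector (0, 1, 0).
μ=4: eigenvector (0, -2, 1).
P = [[1, 0, 0], [0, 1, -2], [-1, 0, 1]], D = diag(-3, 1, 4), P⁻¹ = [[1, 0, 0], [2, 1, 2], [1, 0, 1]].
T⁴ = P·diag(81, 1, 256)·P⁻¹ = [[81, 0, 0], [-510, 1, -510], [175, 0, 256]].
The requested entry is -510.

-510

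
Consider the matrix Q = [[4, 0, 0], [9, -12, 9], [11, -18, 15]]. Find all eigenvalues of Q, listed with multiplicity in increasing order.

Characteristic polynomial: p(μ) = μ^3 - 7μ^2 - 6μ + 72 = (μ - 6)(μ - 4)(μ + 3).
Roots (with multiplicity): -3, 4, 6.

-3, 4, 6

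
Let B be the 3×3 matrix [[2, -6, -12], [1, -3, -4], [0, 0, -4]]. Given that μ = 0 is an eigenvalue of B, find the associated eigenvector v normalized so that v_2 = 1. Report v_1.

3

B = [[2, -6, -12], [1, -3, -4], [0, 0, -4]].
Solving (B)v = 0 gives the eigenspace spanned by (3, 1, 0).
With v_2 = 1, v = (3, 1, 0), so v_1 = 3.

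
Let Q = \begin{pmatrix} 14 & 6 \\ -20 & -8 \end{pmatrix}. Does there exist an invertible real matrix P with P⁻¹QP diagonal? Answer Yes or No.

Characteristic polynomial: p(μ) = μ^2 - 6μ + 8 = (μ - 4)(μ - 2).
All 2 eigenvalues are distinct, so Q is diagonalizable.

Yes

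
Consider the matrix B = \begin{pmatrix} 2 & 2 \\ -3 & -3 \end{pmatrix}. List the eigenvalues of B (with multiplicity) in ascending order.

-1, 0

Characteristic polynomial: p(t) = t^2 + t = t(t + 1).
Roots (with multiplicity): -1, 0.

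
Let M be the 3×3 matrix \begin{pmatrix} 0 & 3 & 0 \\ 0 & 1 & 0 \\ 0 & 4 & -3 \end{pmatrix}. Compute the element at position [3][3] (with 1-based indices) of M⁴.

Characteristic polynomial: λ^3 + 2λ^2 - 3λ = λ(λ - 1)(λ + 3), so the eigenvalues are -3, 0, 1.
λ=0: eigenvector (1, 0, 0).
λ=1: eigenvector (3, 1, 1).
λ=-3: eigenvector (0, 0, 1).
P = [[1, 3, 0], [0, 1, 0], [0, 1, 1]], D = diag(0, 1, -3), P⁻¹ = [[1, -3, 0], [0, 1, 0], [0, -1, 1]].
M⁴ = P·diag(0, 1, 81)·P⁻¹ = [[0, 3, 0], [0, 1, 0], [0, -80, 81]].
The requested entry is 81.

81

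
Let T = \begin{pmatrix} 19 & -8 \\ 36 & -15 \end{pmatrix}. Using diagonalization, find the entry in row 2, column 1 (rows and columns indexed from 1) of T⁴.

1440

Characteristic polynomial: μ^2 - 4μ + 3 = (μ - 3)(μ - 1), so the eigenvalues are 1, 3.
μ=3: eigenvector (1, 2).
μ=1: eigenvector (4, 9).
P = [[1, 4], [2, 9]], D = diag(3, 1), P⁻¹ = [[9, -4], [-2, 1]].
T⁴ = P·diag(81, 1)·P⁻¹ = [[721, -320], [1440, -639]].
The requested entry is 1440.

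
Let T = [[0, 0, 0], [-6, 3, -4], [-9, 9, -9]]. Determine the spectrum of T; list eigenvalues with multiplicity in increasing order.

-3, -3, 0

Characteristic polynomial: p(μ) = μ^3 + 6μ^2 + 9μ = μ(μ + 3)^2.
Roots (with multiplicity): -3, -3, 0.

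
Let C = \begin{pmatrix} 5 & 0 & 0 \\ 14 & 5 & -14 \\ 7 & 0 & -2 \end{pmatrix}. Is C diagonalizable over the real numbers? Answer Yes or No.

Yes

Characteristic polynomial: p(r) = r^3 - 8r^2 + 5r + 50 = (r - 5)^2(r + 2).
r = 5 has algebraic multiplicity 2; rank(C − 5I) = 1, so geometric multiplicity = 2.
Every eigenvalue has geometric = algebraic multiplicity, so C is diagonalizable.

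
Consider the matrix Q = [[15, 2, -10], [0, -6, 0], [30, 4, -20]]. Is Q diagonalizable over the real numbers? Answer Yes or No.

Yes

Characteristic polynomial: p(s) = s^3 + 11s^2 + 30s = s(s + 5)(s + 6).
All 3 eigenvalues are distinct, so Q is diagonalizable.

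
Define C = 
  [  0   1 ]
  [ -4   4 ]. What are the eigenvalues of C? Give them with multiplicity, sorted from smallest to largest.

2, 2

Characteristic polynomial: p(μ) = μ^2 - 4μ + 4 = (μ - 2)^2.
Roots (with multiplicity): 2, 2.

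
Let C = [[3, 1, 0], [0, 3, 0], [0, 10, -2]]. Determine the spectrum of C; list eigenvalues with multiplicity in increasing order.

-2, 3, 3

Characteristic polynomial: p(μ) = μ^3 - 4μ^2 - 3μ + 18 = (μ - 3)^2(μ + 2).
Roots (with multiplicity): -2, 3, 3.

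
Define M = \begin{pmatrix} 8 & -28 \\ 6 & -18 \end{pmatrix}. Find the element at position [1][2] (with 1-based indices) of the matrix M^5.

Characteristic polynomial: s^2 + 10s + 24 = (s + 4)(s + 6), so the eigenvalues are -6, -4.
s=-4: eigenvector (7, 3).
s=-6: eigenvector (2, 1).
P = [[7, 2], [3, 1]], D = diag(-4, -6), P⁻¹ = [[1, -2], [-3, 7]].
M⁵ = P·diag(-1024, -7776)·P⁻¹ = [[39488, -94528], [20256, -48288]].
The requested entry is -94528.

-94528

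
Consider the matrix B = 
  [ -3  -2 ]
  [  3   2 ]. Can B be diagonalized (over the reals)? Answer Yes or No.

Characteristic polynomial: p(s) = s^2 + s = s(s + 1).
All 2 eigenvalues are distinct, so B is diagonalizable.

Yes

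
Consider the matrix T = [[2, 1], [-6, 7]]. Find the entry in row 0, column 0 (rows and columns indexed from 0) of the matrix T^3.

Characteristic polynomial: μ^2 - 9μ + 20 = (μ - 5)(μ - 4), so the eigenvalues are 4, 5.
μ=5: eigenvector (1, 3).
μ=4: eigenvector (-1, -2).
P = [[1, -1], [3, -2]], D = diag(5, 4), P⁻¹ = [[-2, 1], [-3, 1]].
T³ = P·diag(125, 64)·P⁻¹ = [[-58, 61], [-366, 247]].
The requested entry is -58.

-58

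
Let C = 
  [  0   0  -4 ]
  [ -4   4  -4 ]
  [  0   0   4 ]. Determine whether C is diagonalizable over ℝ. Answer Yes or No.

Characteristic polynomial: p(t) = t^3 - 8t^2 + 16t = t(t - 4)^2.
t = 4 has algebraic multiplicity 2; rank(C − 4I) = 1, so geometric multiplicity = 2.
Every eigenvalue has geometric = algebraic multiplicity, so C is diagonalizable.

Yes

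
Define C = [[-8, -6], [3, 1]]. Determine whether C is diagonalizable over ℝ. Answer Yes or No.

Yes

Characteristic polynomial: p(t) = t^2 + 7t + 10 = (t + 2)(t + 5).
All 2 eigenvalues are distinct, so C is diagonalizable.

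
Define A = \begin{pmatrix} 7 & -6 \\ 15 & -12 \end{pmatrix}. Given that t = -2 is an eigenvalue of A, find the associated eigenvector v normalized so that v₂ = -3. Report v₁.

A + 2I = [[9, -6], [15, -10]].
Solving (A + 2I)v = 0 gives the eigenspace spanned by (-2, -3).
With v₂ = -3, v = (-2, -3), so v₁ = -2.

-2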